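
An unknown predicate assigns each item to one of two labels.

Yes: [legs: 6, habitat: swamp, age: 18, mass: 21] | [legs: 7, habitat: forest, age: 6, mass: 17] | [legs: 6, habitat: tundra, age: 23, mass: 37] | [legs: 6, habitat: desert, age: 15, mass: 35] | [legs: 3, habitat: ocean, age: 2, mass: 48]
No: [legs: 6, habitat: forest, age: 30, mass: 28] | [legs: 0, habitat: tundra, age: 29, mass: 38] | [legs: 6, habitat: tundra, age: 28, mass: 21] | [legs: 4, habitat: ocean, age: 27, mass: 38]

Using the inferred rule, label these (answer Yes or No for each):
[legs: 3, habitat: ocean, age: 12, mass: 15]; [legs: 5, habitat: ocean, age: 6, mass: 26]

Yes, Yes

The classifier is using: age ≤ 23.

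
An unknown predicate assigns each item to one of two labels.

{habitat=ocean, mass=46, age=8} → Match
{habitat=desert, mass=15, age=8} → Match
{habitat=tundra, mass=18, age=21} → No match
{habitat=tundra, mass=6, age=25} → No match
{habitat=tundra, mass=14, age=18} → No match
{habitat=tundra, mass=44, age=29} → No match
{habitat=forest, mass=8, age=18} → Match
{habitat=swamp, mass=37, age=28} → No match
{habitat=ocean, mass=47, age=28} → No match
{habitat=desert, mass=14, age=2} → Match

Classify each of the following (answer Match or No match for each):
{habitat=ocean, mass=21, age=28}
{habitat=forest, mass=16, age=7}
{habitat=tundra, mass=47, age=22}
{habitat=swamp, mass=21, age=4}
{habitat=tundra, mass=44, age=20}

The pattern is that an item is 'Match' exactly when: habitat is forest OR age ≤ 8.
{habitat=ocean, mass=21, age=28} → habitat is ocean, age = 28 → No match.
{habitat=forest, mass=16, age=7} → habitat is forest, age = 7 → Match.
{habitat=tundra, mass=47, age=22} → habitat is tundra, age = 22 → No match.
{habitat=swamp, mass=21, age=4} → habitat is swamp, age = 4 → Match.
{habitat=tundra, mass=44, age=20} → habitat is tundra, age = 20 → No match.

No match, Match, No match, Match, No match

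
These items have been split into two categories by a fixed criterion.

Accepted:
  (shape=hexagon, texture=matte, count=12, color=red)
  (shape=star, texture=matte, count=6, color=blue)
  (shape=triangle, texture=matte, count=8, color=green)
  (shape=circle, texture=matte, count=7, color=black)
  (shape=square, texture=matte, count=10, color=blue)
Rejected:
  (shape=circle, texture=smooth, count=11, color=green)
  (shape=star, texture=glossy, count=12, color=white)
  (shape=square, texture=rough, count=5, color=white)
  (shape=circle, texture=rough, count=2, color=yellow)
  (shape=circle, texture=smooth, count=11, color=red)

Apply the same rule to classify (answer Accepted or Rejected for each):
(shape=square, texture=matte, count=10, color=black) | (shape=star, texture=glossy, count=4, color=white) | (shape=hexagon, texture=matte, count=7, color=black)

Accepted, Rejected, Accepted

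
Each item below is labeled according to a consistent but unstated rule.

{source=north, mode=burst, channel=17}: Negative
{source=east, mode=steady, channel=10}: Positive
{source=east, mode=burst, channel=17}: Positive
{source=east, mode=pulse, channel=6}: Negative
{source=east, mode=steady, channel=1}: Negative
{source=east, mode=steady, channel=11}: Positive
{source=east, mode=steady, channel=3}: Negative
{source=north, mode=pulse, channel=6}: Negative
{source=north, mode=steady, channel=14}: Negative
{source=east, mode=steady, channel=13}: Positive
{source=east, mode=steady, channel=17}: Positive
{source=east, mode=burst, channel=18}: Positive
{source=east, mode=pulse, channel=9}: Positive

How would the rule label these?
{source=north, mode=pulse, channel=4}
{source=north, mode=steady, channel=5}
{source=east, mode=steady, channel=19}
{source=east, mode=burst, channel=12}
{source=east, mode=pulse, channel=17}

Negative, Negative, Positive, Positive, Positive

The pattern is that an item is 'Positive' exactly when: source is east AND channel ≥ 9.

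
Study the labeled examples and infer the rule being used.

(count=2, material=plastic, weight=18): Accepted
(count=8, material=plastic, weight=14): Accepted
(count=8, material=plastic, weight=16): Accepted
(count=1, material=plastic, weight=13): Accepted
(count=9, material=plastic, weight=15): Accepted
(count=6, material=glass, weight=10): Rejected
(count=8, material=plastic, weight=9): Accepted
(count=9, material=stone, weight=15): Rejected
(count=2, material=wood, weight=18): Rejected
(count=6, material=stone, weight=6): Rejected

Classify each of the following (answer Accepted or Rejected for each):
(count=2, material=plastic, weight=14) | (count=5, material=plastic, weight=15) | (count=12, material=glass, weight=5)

Accepted, Accepted, Rejected

Checking candidate rules against both groups, what survives is: material is plastic.
(count=2, material=plastic, weight=14): Accepted (material is plastic). (count=5, material=plastic, weight=15): Accepted (material is plastic). (count=12, material=glass, weight=5): Rejected (material is glass).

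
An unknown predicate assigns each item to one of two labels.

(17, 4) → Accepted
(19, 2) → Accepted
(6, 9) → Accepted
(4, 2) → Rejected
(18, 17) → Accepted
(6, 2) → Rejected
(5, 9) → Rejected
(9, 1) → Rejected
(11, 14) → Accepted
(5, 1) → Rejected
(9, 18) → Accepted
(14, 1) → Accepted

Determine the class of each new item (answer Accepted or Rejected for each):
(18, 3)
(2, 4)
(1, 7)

Accepted, Rejected, Rejected

The pattern is that an item is 'Accepted' exactly when: sum is odd.
(18, 3) — 18+3 = 21, hence Accepted.
(2, 4) — 2+4 = 6, hence Rejected.
(1, 7) — 1+7 = 8, hence Rejected.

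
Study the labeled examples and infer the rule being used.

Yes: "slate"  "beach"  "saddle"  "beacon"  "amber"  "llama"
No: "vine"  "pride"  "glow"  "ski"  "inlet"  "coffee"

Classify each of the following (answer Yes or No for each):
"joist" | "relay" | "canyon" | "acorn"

Comparing the two groups points to one rule — contains 'a'.
"joist": no 'a' — does not fit, so No. "relay": has 'a' — checks out, so Yes. "canyon": has 'a' — checks out, so Yes. "acorn": has 'a' — checks out, so Yes.

No, Yes, Yes, Yes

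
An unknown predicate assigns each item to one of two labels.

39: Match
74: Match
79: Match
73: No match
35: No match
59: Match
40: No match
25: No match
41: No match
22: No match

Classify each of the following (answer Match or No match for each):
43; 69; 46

No match, Match, No match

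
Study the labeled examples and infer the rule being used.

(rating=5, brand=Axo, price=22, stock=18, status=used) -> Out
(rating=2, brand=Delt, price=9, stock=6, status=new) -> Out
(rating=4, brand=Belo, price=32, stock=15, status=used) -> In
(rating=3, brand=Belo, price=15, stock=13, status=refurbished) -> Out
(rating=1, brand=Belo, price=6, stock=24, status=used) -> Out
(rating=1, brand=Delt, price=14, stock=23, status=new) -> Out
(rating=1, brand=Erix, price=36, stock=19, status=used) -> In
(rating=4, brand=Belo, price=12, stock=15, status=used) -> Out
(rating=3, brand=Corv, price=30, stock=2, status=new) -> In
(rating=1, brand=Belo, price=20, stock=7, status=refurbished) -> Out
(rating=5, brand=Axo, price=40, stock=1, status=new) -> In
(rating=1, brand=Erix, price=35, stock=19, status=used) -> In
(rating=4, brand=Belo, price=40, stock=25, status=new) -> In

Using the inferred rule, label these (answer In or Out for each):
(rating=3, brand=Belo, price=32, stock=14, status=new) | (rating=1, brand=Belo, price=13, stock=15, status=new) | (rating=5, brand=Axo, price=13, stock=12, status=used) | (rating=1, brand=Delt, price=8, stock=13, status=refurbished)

In, Out, Out, Out

All 'In' examples share one property — price ≥ 30 — and every 'Out' example lacks it.
(rating=3, brand=Belo, price=32, stock=14, status=new) → price = 32 → In.
(rating=1, brand=Belo, price=13, stock=15, status=new) → price = 13 → Out.
(rating=5, brand=Axo, price=13, stock=12, status=used) → price = 13 → Out.
(rating=1, brand=Delt, price=8, stock=13, status=refurbished) → price = 8 → Out.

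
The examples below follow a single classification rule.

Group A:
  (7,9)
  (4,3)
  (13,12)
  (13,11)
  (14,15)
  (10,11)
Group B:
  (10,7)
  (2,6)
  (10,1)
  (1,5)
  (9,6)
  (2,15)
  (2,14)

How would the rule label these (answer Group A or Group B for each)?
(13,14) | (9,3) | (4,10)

Group A, Group B, Group B

'Group A' ⟺ |first − second| ≤ 2.
(13,14): |13−14| = 1, meets the rule → Group A.
(9,3): |9−3| = 6, doesn't match → Group B.
(4,10): |4−10| = 6, doesn't match → Group B.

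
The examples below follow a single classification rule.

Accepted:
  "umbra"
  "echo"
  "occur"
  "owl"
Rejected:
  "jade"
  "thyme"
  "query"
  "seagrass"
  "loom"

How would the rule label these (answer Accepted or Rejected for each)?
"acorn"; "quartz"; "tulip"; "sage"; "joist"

Accepted, Rejected, Rejected, Rejected, Rejected

All 'Accepted' examples share one property — starts with a vowel — and every 'Rejected' example lacks it.
Accepted: "acorn", since starts with 'a'. Rejected: "quartz", since starts with 'q'. Rejected: "tulip", since starts with 't'. Rejected: "sage", since starts with 's'. Rejected: "joist", since starts with 'j'.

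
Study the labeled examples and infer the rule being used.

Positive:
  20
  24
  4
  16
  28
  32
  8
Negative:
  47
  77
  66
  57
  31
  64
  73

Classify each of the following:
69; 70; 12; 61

The classifier is using: even AND at most 32.
69: Negative (69 is odd, 69 > 32).
70: Negative (70 is even, 70 > 32).
12: Positive (12 is even, 12 ≤ 32).
61: Negative (61 is odd, 61 > 32).

Negative, Negative, Positive, Negative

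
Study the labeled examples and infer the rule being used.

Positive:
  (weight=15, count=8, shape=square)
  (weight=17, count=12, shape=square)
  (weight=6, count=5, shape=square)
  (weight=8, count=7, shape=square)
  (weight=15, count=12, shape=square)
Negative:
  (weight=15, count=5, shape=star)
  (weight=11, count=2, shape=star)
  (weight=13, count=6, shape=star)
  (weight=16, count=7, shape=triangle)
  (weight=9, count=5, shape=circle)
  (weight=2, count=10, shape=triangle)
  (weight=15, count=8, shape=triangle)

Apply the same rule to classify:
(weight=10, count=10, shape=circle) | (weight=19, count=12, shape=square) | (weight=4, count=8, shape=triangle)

A rule that fits every label: shape is square — true of each 'Positive' example, false of each 'Negative' one.

Negative, Positive, Negative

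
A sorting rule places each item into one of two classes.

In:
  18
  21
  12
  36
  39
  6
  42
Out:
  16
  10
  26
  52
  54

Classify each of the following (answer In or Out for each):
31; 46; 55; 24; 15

Out, Out, Out, In, In

The classifier is using: multiple of 3 AND at most 42.
31: 31 = 3·10 + 1, 31 ≤ 42 — does not pass, so Out. 46: 46 = 3·15 + 1, 46 > 42 — does not pass, so Out. 55: 55 = 3·18 + 1, 55 > 42 — does not pass, so Out. 24: 24 = 3·8, 24 ≤ 42 — meets the rule, so In. 15: 15 = 3·5, 15 ≤ 42 — meets the rule, so In.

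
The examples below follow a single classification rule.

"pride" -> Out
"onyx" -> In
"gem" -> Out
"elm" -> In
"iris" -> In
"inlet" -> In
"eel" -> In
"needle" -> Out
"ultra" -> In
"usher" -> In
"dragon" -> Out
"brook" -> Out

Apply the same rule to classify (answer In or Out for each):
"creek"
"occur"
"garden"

A rule that fits every label: starts with a vowel — true of each 'In' example, false of each 'Out' one.
"creek": Out (starts with 'c'). "occur": In (starts with 'o'). "garden": Out (starts with 'g').

Out, In, Out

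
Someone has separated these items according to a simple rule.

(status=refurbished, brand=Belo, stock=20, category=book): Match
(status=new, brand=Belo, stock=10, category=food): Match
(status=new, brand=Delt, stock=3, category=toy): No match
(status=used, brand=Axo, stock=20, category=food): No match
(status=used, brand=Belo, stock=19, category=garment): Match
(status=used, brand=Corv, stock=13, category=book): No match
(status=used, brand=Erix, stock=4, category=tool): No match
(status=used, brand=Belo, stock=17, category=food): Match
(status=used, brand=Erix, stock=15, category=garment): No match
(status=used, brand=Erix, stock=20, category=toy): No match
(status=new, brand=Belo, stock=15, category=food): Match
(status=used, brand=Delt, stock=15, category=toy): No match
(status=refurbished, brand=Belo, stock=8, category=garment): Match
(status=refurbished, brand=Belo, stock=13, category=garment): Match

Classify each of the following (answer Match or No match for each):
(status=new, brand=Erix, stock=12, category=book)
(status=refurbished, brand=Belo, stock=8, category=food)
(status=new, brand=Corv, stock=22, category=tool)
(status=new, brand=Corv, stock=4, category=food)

No match, Match, No match, No match

One predicate separates the groups cleanly: brand is Belo.
No match: (status=new, brand=Erix, stock=12, category=book), since brand is Erix. Match: (status=refurbished, brand=Belo, stock=8, category=food), since brand is Belo. No match: (status=new, brand=Corv, stock=22, category=tool), since brand is Corv. No match: (status=new, brand=Corv, stock=4, category=food), since brand is Corv.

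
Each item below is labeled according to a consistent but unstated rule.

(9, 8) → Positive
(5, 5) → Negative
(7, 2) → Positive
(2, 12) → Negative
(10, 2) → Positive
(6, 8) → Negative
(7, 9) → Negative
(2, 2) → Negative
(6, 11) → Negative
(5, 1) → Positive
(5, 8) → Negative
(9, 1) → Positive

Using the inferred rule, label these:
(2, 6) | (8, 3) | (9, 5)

One predicate separates the groups cleanly: first > second.

Negative, Positive, Positive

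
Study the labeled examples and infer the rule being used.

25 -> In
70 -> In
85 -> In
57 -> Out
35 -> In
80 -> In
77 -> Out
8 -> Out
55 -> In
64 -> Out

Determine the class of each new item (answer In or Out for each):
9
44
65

Out, Out, In

Checking candidate rules against both groups, what survives is: multiple of 5.
9: Out (9 = 5·1 + 4).
44: Out (44 = 5·8 + 4).
65: In (65 = 5·13).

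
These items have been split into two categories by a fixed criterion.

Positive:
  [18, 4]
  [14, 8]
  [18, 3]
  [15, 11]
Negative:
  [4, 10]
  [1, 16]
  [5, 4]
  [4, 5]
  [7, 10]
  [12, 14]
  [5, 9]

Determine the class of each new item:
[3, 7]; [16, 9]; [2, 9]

Negative, Positive, Negative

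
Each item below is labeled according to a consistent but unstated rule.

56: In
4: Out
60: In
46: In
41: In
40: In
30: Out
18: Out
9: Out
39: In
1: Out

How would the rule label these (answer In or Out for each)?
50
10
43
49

The common property of the 'In' items is: at least 39. No 'Out' item has it.
50: In (50 ≥ 39).
10: Out (10 < 39).
43: In (43 ≥ 39).
49: In (49 ≥ 39).

In, Out, In, In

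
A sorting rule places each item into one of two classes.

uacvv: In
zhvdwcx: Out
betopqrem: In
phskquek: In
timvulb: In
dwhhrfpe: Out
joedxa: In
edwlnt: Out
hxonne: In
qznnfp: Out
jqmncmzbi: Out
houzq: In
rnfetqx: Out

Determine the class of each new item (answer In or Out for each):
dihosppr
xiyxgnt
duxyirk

In, Out, In

Rule: has ≥ 2 vowels. This holds for each 'In' example and fails for each 'Out' one.
In: dihosppr, since 2 vowels. Out: xiyxgnt, since 1 vowel. In: duxyirk, since 2 vowels.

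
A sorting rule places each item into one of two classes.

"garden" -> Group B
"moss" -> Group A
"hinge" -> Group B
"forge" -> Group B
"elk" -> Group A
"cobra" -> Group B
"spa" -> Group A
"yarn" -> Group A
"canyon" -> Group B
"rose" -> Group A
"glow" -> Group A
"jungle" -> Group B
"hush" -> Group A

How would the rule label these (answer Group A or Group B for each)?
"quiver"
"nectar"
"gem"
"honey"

Group B, Group B, Group A, Group B

One predicate separates the groups cleanly: length ≤ 4.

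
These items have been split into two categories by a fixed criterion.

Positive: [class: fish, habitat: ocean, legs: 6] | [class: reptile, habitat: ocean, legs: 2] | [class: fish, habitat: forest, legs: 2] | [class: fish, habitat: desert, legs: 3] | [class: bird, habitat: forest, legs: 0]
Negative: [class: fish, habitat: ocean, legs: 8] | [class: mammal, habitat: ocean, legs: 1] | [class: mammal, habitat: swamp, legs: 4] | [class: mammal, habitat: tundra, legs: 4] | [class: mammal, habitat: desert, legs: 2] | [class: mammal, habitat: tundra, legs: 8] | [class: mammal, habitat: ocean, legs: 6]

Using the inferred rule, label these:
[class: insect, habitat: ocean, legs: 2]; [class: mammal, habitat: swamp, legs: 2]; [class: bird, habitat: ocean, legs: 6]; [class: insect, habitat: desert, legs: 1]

Positive, Negative, Positive, Positive

The rule appears to be: class is not mammal AND legs ≤ 6.
Positive: [class: insect, habitat: ocean, legs: 2], since class is insect, legs = 2. Negative: [class: mammal, habitat: swamp, legs: 2], since class is mammal, legs = 2. Positive: [class: bird, habitat: ocean, legs: 6], since class is bird, legs = 6. Positive: [class: insect, habitat: desert, legs: 1], since class is insect, legs = 1.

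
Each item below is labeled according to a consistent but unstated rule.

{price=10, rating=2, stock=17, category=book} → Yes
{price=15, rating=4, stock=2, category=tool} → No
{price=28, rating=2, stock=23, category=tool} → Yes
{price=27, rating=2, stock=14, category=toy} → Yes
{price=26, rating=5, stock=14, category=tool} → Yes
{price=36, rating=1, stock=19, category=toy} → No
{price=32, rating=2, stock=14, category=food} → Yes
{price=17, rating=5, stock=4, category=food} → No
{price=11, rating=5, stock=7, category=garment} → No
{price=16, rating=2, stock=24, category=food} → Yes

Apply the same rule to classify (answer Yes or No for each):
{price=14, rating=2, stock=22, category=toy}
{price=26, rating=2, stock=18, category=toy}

One predicate separates the groups cleanly: price ≤ 32 AND stock ≥ 14.
{price=14, rating=2, stock=22, category=toy} — price = 14, stock = 22, hence Yes.
{price=26, rating=2, stock=18, category=toy} — price = 26, stock = 18, hence Yes.

Yes, Yes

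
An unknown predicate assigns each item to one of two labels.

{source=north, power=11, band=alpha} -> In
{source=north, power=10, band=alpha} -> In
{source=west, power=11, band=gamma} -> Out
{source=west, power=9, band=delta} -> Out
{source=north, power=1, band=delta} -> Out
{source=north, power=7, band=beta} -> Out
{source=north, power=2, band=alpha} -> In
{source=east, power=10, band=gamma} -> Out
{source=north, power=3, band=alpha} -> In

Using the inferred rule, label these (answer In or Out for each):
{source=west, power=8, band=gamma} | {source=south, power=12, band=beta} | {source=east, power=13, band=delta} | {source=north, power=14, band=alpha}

Out, Out, Out, In

The pattern is that an item is 'In' exactly when: band is alpha.
Out: {source=west, power=8, band=gamma}, since band is gamma.
Out: {source=south, power=12, band=beta}, since band is beta.
Out: {source=east, power=13, band=delta}, since band is delta.
In: {source=north, power=14, band=alpha}, since band is alpha.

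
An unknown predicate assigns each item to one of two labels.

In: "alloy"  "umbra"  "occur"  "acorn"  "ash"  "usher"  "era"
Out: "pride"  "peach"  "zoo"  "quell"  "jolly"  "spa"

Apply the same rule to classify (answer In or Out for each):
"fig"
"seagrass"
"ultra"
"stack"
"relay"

The distinguishing property — starts with a vowel — holds for all the 'In' cases and none of the 'Out' cases.

Out, Out, In, Out, Out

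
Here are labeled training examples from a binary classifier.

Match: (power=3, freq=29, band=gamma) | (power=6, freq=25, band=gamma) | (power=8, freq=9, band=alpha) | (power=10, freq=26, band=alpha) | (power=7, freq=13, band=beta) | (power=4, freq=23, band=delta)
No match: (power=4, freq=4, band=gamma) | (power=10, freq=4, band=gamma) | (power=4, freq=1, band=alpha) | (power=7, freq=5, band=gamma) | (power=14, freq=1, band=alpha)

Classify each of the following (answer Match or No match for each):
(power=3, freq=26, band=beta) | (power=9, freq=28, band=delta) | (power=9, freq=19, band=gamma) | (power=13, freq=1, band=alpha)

Match, Match, Match, No match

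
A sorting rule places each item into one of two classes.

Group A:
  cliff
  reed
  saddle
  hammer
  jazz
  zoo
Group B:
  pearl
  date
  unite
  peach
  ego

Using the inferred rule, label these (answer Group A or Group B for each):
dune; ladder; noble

Group B, Group A, Group B

The distinguishing property — has a double letter — holds for all the 'Group A' cases and none of the 'Group B' cases.
dune: no doubled letter — fails this test, so Group B. ladder: 'dd' doubled — meets the rule, so Group A. noble: no doubled letter — fails this test, so Group B.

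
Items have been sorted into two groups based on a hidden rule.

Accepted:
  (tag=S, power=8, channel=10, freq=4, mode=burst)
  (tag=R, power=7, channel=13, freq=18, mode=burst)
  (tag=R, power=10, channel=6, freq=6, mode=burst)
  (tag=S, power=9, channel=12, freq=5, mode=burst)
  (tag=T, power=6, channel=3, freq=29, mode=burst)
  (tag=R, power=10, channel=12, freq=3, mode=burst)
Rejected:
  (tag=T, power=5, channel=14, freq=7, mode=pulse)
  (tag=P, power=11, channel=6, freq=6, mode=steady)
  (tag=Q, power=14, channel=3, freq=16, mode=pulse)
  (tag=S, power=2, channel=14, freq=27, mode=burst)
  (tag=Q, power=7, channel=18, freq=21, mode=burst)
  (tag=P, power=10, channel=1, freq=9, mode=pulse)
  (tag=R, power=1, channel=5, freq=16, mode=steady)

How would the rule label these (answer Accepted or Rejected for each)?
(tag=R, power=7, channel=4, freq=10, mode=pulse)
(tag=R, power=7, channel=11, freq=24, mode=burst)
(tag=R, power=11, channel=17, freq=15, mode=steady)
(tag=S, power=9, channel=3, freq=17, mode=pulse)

Rejected, Accepted, Rejected, Rejected

The common property of the 'Accepted' items is: mode is burst AND channel ≤ 13. No 'Rejected' item has it.
(tag=R, power=7, channel=4, freq=10, mode=pulse): Rejected (mode is pulse, channel = 4).
(tag=R, power=7, channel=11, freq=24, mode=burst): Accepted (mode is burst, channel = 11).
(tag=R, power=11, channel=17, freq=15, mode=steady): Rejected (mode is steady, channel = 17).
(tag=S, power=9, channel=3, freq=17, mode=pulse): Rejected (mode is pulse, channel = 3).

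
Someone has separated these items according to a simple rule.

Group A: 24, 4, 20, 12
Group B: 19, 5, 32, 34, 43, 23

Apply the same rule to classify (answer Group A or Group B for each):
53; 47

The pattern is that an item is 'Group A' exactly when: even AND at most 24.
53 → 53 is odd, 53 > 24 → Group B. 47 → 47 is odd, 47 > 24 → Group B.

Group B, Group B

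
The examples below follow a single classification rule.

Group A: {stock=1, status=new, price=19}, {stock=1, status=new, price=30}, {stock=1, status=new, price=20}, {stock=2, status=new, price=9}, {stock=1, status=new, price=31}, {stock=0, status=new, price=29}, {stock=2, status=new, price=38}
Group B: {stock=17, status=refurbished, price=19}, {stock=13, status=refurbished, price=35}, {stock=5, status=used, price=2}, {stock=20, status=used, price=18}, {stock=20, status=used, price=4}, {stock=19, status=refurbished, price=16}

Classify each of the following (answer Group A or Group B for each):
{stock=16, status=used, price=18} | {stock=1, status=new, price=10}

Group B, Group A

'Group A' ⟺ status is new.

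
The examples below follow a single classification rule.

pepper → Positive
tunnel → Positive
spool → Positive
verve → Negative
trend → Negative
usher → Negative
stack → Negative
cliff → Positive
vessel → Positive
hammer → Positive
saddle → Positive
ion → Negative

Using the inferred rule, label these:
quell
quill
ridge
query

Checking candidate rules against both groups, what survives is: has a double letter.
quell — 'll' doubled, hence Positive. quill — 'll' doubled, hence Positive. ridge — no doubled letter, hence Negative. query — no doubled letter, hence Negative.

Positive, Positive, Negative, Negative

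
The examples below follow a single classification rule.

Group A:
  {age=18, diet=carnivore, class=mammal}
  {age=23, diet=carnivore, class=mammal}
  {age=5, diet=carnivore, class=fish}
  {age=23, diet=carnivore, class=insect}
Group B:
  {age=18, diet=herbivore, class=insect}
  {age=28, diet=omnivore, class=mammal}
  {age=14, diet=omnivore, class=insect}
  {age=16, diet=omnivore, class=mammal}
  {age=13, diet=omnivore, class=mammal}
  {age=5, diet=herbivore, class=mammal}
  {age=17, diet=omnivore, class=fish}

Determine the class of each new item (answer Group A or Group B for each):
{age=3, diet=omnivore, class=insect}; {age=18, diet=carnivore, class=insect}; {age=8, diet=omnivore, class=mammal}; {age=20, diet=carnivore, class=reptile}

Rule: diet is carnivore. This holds for each 'Group A' example and fails for each 'Group B' one.
{age=3, diet=omnivore, class=insect} — diet is omnivore, hence Group B. {age=18, diet=carnivore, class=insect} — diet is carnivore, hence Group A. {age=8, diet=omnivore, class=mammal} — diet is omnivore, hence Group B. {age=20, diet=carnivore, class=reptile} — diet is carnivore, hence Group A.

Group B, Group A, Group B, Group A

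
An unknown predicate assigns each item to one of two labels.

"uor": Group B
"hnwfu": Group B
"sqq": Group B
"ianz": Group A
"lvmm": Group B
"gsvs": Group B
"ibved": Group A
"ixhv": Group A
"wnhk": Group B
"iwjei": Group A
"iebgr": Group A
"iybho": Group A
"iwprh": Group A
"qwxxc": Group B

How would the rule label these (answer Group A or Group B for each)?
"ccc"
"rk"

Rule: contains 'i'. This holds for each 'Group A' example and fails for each 'Group B' one.
"ccc": no 'i' — doesn't match, so Group B.
"rk": no 'i' — doesn't match, so Group B.

Group B, Group B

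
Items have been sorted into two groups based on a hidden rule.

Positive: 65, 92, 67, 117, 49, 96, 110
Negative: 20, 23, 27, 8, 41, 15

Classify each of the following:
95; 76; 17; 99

All 'Positive' examples share one property — at least 49 — and every 'Negative' example lacks it.
95: 95 ≥ 49 — has this property, so Positive.
76: 76 ≥ 49 — has this property, so Positive.
17: 17 < 49 — fails the rule, so Negative.
99: 99 ≥ 49 — has this property, so Positive.

Positive, Positive, Negative, Positive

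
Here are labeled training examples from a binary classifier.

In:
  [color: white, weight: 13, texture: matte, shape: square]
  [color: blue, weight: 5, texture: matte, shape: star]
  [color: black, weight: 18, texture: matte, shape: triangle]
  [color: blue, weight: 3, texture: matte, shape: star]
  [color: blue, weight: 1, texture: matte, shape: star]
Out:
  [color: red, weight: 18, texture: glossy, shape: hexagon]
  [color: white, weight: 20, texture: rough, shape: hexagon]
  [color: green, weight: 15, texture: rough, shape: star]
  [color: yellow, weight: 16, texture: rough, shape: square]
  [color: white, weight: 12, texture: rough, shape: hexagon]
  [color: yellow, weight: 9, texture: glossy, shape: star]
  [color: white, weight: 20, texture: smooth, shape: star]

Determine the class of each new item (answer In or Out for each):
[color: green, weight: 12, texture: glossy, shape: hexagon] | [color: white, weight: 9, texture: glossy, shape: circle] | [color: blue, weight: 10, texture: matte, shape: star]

Out, Out, In

All 'In' examples share one property — texture is matte — and every 'Out' example lacks it.
[color: green, weight: 12, texture: glossy, shape: hexagon] → texture is glossy → Out. [color: white, weight: 9, texture: glossy, shape: circle] → texture is glossy → Out. [color: blue, weight: 10, texture: matte, shape: star] → texture is matte → In.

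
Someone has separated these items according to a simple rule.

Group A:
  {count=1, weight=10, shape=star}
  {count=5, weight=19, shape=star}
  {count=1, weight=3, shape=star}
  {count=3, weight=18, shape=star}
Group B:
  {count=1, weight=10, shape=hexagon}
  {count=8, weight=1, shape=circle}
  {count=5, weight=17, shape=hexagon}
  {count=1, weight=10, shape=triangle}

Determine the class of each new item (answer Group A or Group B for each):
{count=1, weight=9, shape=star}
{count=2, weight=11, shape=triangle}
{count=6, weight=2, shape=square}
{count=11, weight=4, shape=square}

One predicate separates the groups cleanly: shape is star.

Group A, Group B, Group B, Group B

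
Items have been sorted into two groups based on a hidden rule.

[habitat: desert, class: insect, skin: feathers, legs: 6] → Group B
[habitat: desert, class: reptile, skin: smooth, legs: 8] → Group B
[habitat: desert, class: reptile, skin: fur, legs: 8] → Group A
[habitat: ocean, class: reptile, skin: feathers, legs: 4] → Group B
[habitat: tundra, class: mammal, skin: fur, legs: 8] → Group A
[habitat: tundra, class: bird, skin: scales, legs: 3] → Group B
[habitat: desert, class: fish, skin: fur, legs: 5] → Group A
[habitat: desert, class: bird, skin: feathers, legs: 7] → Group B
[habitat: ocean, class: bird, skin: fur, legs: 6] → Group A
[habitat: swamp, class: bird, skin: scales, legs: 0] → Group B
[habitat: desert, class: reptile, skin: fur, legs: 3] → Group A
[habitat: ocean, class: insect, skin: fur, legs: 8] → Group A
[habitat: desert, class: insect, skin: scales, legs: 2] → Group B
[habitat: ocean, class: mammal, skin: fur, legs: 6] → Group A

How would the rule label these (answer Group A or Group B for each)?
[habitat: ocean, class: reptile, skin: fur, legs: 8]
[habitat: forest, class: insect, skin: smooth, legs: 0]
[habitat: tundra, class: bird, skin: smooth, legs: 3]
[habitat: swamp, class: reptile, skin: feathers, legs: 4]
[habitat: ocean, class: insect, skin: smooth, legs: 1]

Looking at the examples, the only property every 'Group A' case has and every 'Group B' case lacks is: skin is fur.
Group A: [habitat: ocean, class: reptile, skin: fur, legs: 8], since skin is fur.
Group B: [habitat: forest, class: insect, skin: smooth, legs: 0], since skin is smooth.
Group B: [habitat: tundra, class: bird, skin: smooth, legs: 3], since skin is smooth.
Group B: [habitat: swamp, class: reptile, skin: feathers, legs: 4], since skin is feathers.
Group B: [habitat: ocean, class: insect, skin: smooth, legs: 1], since skin is smooth.

Group A, Group B, Group B, Group B, Group B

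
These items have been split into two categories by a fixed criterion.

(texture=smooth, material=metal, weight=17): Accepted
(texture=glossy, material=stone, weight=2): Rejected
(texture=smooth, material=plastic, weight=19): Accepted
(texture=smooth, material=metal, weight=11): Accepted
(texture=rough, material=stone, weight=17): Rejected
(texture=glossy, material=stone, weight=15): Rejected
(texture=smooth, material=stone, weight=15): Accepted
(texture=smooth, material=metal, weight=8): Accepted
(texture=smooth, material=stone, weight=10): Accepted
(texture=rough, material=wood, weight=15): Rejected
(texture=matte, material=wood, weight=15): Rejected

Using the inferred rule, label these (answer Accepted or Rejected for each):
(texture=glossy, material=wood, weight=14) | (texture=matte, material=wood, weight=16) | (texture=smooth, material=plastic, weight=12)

The classifier is using: texture is smooth.

Rejected, Rejected, Accepted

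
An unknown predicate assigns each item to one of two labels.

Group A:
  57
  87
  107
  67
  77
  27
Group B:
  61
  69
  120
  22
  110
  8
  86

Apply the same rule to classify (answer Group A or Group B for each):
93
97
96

The distinguishing property — ends in digit 7 — holds for all the 'Group A' cases and none of the 'Group B' cases.
93: Group B (last digit 3).
97: Group A (last digit 7).
96: Group B (last digit 6).

Group B, Group A, Group B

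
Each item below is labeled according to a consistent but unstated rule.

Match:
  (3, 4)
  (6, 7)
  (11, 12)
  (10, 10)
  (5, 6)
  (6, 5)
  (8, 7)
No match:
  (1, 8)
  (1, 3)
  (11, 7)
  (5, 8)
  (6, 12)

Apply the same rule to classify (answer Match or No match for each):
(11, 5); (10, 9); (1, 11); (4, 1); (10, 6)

The common property of the 'Match' items is: |first − second| ≤ 1. No 'No match' item has it.

No match, Match, No match, No match, No match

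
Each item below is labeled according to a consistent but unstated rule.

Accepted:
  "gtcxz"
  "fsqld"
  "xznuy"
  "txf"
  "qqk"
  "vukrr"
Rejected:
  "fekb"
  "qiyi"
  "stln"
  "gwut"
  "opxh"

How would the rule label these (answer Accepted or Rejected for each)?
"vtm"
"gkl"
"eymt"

The pattern is that an item is 'Accepted' exactly when: odd length.
"vtm" → length 3 → Accepted. "gkl" → length 3 → Accepted. "eymt" → length 4 → Rejected.

Accepted, Accepted, Rejected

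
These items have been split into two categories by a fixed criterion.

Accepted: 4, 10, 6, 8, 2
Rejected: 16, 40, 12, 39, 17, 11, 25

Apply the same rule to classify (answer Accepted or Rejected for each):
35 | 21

Rejected, Rejected

The distinguishing property — at most 10 — holds for all the 'Accepted' cases and none of the 'Rejected' cases.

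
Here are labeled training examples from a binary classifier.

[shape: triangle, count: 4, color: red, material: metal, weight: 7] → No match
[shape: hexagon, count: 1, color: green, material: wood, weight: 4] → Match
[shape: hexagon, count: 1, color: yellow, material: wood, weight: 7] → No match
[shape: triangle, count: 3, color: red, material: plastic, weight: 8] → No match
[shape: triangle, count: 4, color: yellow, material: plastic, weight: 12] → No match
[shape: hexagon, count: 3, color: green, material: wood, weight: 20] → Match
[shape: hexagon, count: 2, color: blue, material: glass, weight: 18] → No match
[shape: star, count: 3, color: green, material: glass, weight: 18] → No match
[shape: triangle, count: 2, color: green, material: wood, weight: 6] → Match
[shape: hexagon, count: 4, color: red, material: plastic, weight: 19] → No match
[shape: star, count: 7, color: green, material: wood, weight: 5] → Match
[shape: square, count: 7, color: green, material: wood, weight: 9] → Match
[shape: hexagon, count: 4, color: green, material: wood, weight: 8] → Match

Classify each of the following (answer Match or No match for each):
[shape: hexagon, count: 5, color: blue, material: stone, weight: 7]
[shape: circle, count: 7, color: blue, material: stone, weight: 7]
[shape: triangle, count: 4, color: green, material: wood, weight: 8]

No match, No match, Match

Rule: color is green AND material is wood. This holds for each 'Match' example and fails for each 'No match' one.
No match: [shape: hexagon, count: 5, color: blue, material: stone, weight: 7], since color is blue, material is stone. No match: [shape: circle, count: 7, color: blue, material: stone, weight: 7], since color is blue, material is stone. Match: [shape: triangle, count: 4, color: green, material: wood, weight: 8], since color is green, material is wood.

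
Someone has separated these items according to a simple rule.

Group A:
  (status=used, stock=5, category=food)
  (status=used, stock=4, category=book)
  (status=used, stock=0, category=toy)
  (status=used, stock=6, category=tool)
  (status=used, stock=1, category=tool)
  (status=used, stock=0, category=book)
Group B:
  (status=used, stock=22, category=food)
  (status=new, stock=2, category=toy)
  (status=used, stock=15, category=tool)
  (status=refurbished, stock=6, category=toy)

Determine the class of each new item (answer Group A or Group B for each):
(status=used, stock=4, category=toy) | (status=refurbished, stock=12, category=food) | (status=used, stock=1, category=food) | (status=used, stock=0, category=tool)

Group A, Group B, Group A, Group A

The common property of the 'Group A' items is: status is used AND stock ≤ 6. No 'Group B' item has it.
(status=used, stock=4, category=toy): status is used, stock = 4 — meets the rule, so Group A. (status=refurbished, stock=12, category=food): status is refurbished, stock = 12 — lacks this property, so Group B. (status=used, stock=1, category=food): status is used, stock = 1 — meets the rule, so Group A. (status=used, stock=0, category=tool): status is used, stock = 0 — meets the rule, so Group A.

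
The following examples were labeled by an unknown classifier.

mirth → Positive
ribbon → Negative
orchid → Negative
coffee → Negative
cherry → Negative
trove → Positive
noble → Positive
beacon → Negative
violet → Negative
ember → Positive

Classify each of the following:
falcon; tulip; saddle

A rule that fits every label: odd length — true of each 'Positive' example, false of each 'Negative' one.
falcon: length 6, doesn't match → Negative.
tulip: length 5, has this property → Positive.
saddle: length 6, doesn't match → Negative.

Negative, Positive, Negative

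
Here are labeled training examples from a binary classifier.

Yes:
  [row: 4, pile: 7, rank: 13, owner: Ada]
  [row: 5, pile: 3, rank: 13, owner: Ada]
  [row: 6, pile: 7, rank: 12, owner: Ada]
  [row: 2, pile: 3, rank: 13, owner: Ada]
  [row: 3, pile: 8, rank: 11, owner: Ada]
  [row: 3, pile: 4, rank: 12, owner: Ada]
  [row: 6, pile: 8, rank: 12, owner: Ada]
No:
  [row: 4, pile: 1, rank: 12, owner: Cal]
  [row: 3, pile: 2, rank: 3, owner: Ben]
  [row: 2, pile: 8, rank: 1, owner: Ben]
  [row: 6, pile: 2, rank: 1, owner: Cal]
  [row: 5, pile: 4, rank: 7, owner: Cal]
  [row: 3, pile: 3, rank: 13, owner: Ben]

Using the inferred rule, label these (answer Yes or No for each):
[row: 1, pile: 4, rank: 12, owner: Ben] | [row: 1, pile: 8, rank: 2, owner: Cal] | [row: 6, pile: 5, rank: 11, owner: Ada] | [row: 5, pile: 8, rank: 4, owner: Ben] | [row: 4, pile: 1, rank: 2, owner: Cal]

No, No, Yes, No, No

The rule appears to be: owner is Ada.
No: [row: 1, pile: 4, rank: 12, owner: Ben], since owner is Ben.
No: [row: 1, pile: 8, rank: 2, owner: Cal], since owner is Cal.
Yes: [row: 6, pile: 5, rank: 11, owner: Ada], since owner is Ada.
No: [row: 5, pile: 8, rank: 4, owner: Ben], since owner is Ben.
No: [row: 4, pile: 1, rank: 2, owner: Cal], since owner is Cal.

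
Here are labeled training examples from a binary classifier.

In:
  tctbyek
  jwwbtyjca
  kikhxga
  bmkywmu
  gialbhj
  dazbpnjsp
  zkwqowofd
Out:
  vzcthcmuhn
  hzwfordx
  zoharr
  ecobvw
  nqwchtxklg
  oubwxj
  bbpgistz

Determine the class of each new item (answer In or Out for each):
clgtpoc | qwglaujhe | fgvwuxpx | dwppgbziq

In, In, Out, In

The rule appears to be: odd length.
clgtpoc: length 7 — fits, so In.
qwglaujhe: length 9 — fits, so In.
fgvwuxpx: length 8 — does not satisfy this, so Out.
dwppgbziq: length 9 — fits, so In.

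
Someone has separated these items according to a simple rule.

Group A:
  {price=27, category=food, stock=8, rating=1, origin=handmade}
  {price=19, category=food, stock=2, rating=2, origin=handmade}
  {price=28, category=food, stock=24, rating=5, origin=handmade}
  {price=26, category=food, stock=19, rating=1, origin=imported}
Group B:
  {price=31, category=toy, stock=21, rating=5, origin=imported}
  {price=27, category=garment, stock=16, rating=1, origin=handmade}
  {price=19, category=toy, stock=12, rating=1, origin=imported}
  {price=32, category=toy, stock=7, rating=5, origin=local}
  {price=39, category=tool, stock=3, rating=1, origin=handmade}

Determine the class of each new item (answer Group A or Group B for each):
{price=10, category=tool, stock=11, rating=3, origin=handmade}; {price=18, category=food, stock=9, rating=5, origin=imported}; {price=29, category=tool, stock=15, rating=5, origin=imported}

Every 'Group A' example satisfies: category is food. None of the 'Group B' examples do.
{price=10, category=tool, stock=11, rating=3, origin=handmade} — category is tool, hence Group B. {price=18, category=food, stock=9, rating=5, origin=imported} — category is food, hence Group A. {price=29, category=tool, stock=15, rating=5, origin=imported} — category is tool, hence Group B.

Group B, Group A, Group B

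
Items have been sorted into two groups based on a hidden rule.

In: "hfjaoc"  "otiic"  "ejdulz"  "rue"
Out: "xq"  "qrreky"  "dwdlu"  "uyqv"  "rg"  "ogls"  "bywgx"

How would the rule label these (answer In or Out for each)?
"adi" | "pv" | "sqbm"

In, Out, Out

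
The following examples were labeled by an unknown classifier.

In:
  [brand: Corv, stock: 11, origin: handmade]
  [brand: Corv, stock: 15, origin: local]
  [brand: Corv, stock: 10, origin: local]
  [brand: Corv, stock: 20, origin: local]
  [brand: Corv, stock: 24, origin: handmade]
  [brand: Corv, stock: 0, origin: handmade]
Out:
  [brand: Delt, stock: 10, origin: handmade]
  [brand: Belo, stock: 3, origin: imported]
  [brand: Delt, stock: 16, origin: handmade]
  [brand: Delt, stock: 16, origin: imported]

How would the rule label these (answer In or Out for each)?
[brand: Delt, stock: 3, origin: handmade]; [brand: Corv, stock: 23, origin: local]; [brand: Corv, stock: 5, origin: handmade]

The distinguishing property — brand is Corv — holds for all the 'In' cases and none of the 'Out' cases.

Out, In, In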